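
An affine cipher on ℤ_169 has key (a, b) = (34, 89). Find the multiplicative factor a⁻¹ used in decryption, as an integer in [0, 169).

Apply the Euclidean algorithm to 169 and 34:
169 = 4×34 + 33
34 = 1×33 + 1
33 = 33×1 + 0
Since gcd(34, 169) = 1, back-substitute to write 1 as a combination:
1 = 34 − 33
1 = −169 + 5·34
So 34·5 ≡ 1 (mod 169).

5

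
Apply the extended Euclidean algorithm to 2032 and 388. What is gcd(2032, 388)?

4

Apply Euclid's algorithm to 2032 and 388:
2032 = 5*388 + 92
388 = 4*92 + 20
92 = 4*20 + 12
20 = 1*12 + 8
12 = 1*8 + 4
8 = 2*4 + 0
gcd(2032, 388) = 4.
Express as a combination:
4 = 12 − 8
4 = −20 + 2·12
4 = 2·92 − 9·20
4 = −9·388 + 38·92
4 = 38·2032 − 199·388
So 4 = (38)·2032 + (-199)·388.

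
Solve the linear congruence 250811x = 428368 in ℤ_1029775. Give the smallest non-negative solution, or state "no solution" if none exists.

First find gcd(250811, 1029775):
1029775 = 4×250811 + 26531
250811 = 9×26531 + 12032
26531 = 2×12032 + 2467
12032 = 4×2467 + 2164
2467 = 1×2164 + 303
2164 = 7×303 + 43
303 = 7×43 + 2
43 = 21×2 + 1
2 = 2×1 + 0
gcd = 1, so a unique solution mod 1029775 exists.
Back-substitute for the Bézout coefficients:
1 = 43 − 21·2
1 = −21·303 + 148·43
1 = 148·2164 − 1057·303
1 = −1057·2467 + 1205·2164
1 = 1205·12032 − 5877·2467
1 = −5877·26531 + 12959·12032
1 = 12959·250811 − 122508·26531
1 = −122508·1029775 + 502991·250811
So 250811·(502991) ≡ 1 (mod 1029775), giving 250811⁻¹ ≡ 502991.
x ≡ 250811⁻¹·428368 ≡ 502991·428368 ≡ 276563 (mod 1029775).

276563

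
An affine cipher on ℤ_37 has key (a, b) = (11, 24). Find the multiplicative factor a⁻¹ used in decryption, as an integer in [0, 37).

Run Euclid on (37, 11):
37 = 3*11 + 4
11 = 2*4 + 3
4 = 1*3 + 1
3 = 3*1 + 0
The gcd is 1. Working backward:
1 = 4 − 3
1 = −11 + 3·4
1 = 3·37 − 10·11
Hence 11⁻¹ ≡ -10 ≡ 27 (mod 37).

27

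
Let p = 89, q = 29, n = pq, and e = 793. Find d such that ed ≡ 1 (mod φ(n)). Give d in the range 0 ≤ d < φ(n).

φ(n) = (p−1)(q−1) = 88·28 = 2464.
Need d with 793·d ≡ 1 (mod 2464). Apply the extended Euclidean algorithm:
2464 = 3×793 + 85
793 = 9×85 + 28
85 = 3×28 + 1
28 = 28×1 + 0
Back-substitute:
1 = 85 − 3·28
1 = −3·793 + 28·85
1 = 28·2464 − 87·793
So 793·(-87) ≡ 1 (mod 2464), hence d ≡ -87 ≡ 2377 (mod 2464).

2377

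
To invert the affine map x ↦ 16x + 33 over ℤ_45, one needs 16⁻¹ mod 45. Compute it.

31

gcd(45, 16) by repeated division:
45 = 2*16 + 13
16 = 1*13 + 3
13 = 4*3 + 1
3 = 3*1 + 0
Since gcd(16, 45) = 1, back-substitute to write 1 as a combination:
1 = 13 − 4·3
1 = −4·16 + 5·13
1 = 5·45 − 14·16
Thus 16·(-14) ≡ 1 (mod 45); reducing, -14 mod 45 = 31.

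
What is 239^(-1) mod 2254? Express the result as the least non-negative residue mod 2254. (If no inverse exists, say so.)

Extended Euclidean algorithm:
2254 = 9×239 + 103
239 = 2×103 + 33
103 = 3×33 + 4
33 = 8×4 + 1
4 = 4×1 + 0
gcd = 1, so the inverse exists. Back-substitute:
1 = 33 − 8·4
1 = −8·103 + 25·33
1 = 25·239 − 58·103
1 = −58·2254 + 547·239
So 239·547 ≡ 1 (mod 2254).

547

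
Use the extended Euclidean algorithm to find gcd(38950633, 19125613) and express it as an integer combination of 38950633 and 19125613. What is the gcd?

Repeated division:
38950633 = 2×19125613 + 699407
19125613 = 27×699407 + 241624
699407 = 2×241624 + 216159
241624 = 1×216159 + 25465
216159 = 8×25465 + 12439
25465 = 2×12439 + 587
12439 = 21×587 + 112
587 = 5×112 + 27
112 = 4×27 + 4
27 = 6×4 + 3
4 = 1×3 + 1
3 = 3×1 + 0
gcd(38950633, 19125613) = 1.
Express as a combination:
1 = 4 − 3
1 = −27 + 7·4
1 = 7·112 − 29·27
1 = −29·587 + 152·112
1 = 152·12439 − 3221·587
1 = −3221·25465 + 6594·12439
1 = 6594·216159 − 55973·25465
1 = −55973·241624 + 62567·216159
1 = 62567·699407 − 181107·241624
1 = −181107·19125613 + 4952456·699407
1 = 4952456·38950633 − 10086019·19125613
So 1 = (4952456)·38950633 + (-10086019)·19125613.

1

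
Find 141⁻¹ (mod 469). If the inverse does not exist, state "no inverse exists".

gcd(469, 141) by repeated division:
469 = 3·141 + 46
141 = 3·46 + 3
46 = 15·3 + 1
3 = 3·1 + 0
gcd = 1, so the inverse exists. Back-substitute:
1 = 46 − 15·3
1 = −15·141 + 46·46
1 = 46·469 − 153·141
Hence 141⁻¹ ≡ -153 ≡ 316 (mod 469).

316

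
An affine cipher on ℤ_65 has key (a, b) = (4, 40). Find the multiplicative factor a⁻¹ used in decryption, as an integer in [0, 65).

49

Extended Euclidean algorithm:
65 = 16×4 + 1
4 = 4×1 + 0
The gcd is 1. Working backward:
1 = 65 − 16·4
Thus 4·(-16) ≡ 1 (mod 65); reducing, -16 mod 65 = 49.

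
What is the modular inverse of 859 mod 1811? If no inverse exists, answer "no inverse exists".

1071

Apply the Euclidean algorithm to 1811 and 859:
1811 = 2*859 + 93
859 = 9*93 + 22
93 = 4*22 + 5
22 = 4*5 + 2
5 = 2*2 + 1
2 = 2*1 + 0
Since gcd(859, 1811) = 1, back-substitute to write 1 as a combination:
1 = 5 − 2·2
1 = −2·22 + 9·5
1 = 9·93 − 38·22
1 = −38·859 + 351·93
1 = 351·1811 − 740·859
Hence 859⁻¹ ≡ -740 ≡ 1071 (mod 1811).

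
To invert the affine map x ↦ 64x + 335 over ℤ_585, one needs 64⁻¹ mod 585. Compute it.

64

Extended Euclidean algorithm:
585 = 9×64 + 9
64 = 7×9 + 1
9 = 9×1 + 0
gcd = 1, so the inverse exists. Back-substitute:
1 = 64 − 7·9
1 = −7·585 + 64·64
So 64·64 ≡ 1 (mod 585).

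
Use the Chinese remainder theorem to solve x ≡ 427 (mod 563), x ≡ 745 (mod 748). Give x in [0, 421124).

Write x = 427 + 563·k. Then 563·k ≡ 745 − 427 ≡ 318 (mod 748).
Need 563⁻¹ mod 748. Extended Euclid on (748, 563):
748 = 1·563 + 185
563 = 3·185 + 8
185 = 23·8 + 1
8 = 8·1 + 0
Back-substitute:
1 = 185 − 23·8
1 = −23·563 + 70·185
1 = 70·748 − 93·563
563⁻¹ ≡ 655 (mod 748), so k ≡ 655·318 ≡ 346 (mod 748).
x = 427 + 563·346 = 195225.

195225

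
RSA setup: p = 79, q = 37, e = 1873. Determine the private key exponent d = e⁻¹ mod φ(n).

937

φ(n) = (p−1)(q−1) = 78·36 = 2808.
Need d with 1873·d ≡ 1 (mod 2808). Apply the extended Euclidean algorithm:
2808 = 1*1873 + 935
1873 = 2*935 + 3
935 = 311*3 + 2
3 = 1*2 + 1
2 = 2*1 + 0
Back-substitute:
1 = 3 − 2
1 = −935 + 312·3
1 = 312·1873 − 625·935
1 = −625·2808 + 937·1873
So 1873·937 ≡ 1 (mod 2808), hence d = 937.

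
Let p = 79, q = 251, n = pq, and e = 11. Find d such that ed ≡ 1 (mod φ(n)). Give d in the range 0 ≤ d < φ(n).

7091

φ(n) = (p−1)(q−1) = 78·250 = 19500.
Need d with 11·d ≡ 1 (mod 19500). Apply the extended Euclidean algorithm:
19500 = 1772×11 + 8
11 = 1×8 + 3
8 = 2×3 + 2
3 = 1×2 + 1
2 = 2×1 + 0
Back-substitute:
1 = 3 − 2
1 = −8 + 3·3
1 = 3·11 − 4·8
1 = −4·19500 + 7091·11
So 11·7091 ≡ 1 (mod 19500), hence d = 7091.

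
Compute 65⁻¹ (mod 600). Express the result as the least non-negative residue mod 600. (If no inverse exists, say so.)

no inverse exists

Euclidean algorithm on 600, 65:
600 = 9·65 + 15
65 = 4·15 + 5
15 = 3·5 + 0
gcd(65, 600) = 5 ≠ 1, so 65 has no multiplicative inverse modulo 600.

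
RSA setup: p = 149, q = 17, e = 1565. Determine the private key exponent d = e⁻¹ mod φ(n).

693

φ(n) = (p−1)(q−1) = 148·16 = 2368.
Need d with 1565·d ≡ 1 (mod 2368). Apply the extended Euclidean algorithm:
2368 = 1×1565 + 803
1565 = 1×803 + 762
803 = 1×762 + 41
762 = 18×41 + 24
41 = 1×24 + 17
24 = 1×17 + 7
17 = 2×7 + 3
7 = 2×3 + 1
3 = 3×1 + 0
Back-substitute:
1 = 7 − 2·3
1 = −2·17 + 5·7
1 = 5·24 − 7·17
1 = −7·41 + 12·24
1 = 12·762 − 223·41
1 = −223·803 + 235·762
1 = 235·1565 − 458·803
1 = −458·2368 + 693·1565
So 1565·693 ≡ 1 (mod 2368), hence d = 693.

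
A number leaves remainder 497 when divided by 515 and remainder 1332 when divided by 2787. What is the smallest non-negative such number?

809562

Write x = 497 + 515·k. Then 515·k ≡ 1332 − 497 ≡ 835 (mod 2787).
Need 515⁻¹ mod 2787. Extended Euclid on (2787, 515):
2787 = 5·515 + 212
515 = 2·212 + 91
212 = 2·91 + 30
91 = 3·30 + 1
30 = 30·1 + 0
Back-substitute:
1 = 91 − 3·30
1 = −3·212 + 7·91
1 = 7·515 − 17·212
1 = −17·2787 + 92·515
515⁻¹ ≡ 92 (mod 2787), so k ≡ 92·835 ≡ 1571 (mod 2787).
x = 497 + 515·1571 = 809562.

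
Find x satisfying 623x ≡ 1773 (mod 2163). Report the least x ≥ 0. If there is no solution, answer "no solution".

no solution

gcd(623, 2163):
2163 = 3×623 + 294
623 = 2×294 + 35
294 = 8×35 + 14
35 = 2×14 + 7
14 = 2×7 + 0
gcd = 7, but 7 ∤ 1773, so the congruence has no solution.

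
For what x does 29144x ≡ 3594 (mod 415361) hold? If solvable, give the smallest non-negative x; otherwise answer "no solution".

16732

First find gcd(29144, 415361):
415361 = 14·29144 + 7345
29144 = 3·7345 + 7109
7345 = 1·7109 + 236
7109 = 30·236 + 29
236 = 8·29 + 4
29 = 7·4 + 1
4 = 4·1 + 0
gcd = 1, so a unique solution mod 415361 exists.
Back-substitute for the Bézout coefficients:
1 = 29 − 7·4
1 = −7·236 + 57·29
1 = 57·7109 − 1717·236
1 = −1717·7345 + 1774·7109
1 = 1774·29144 − 7039·7345
1 = −7039·415361 + 100320·29144
So 29144·(100320) ≡ 1 (mod 415361), giving 29144⁻¹ ≡ 100320.
x ≡ 29144⁻¹·3594 ≡ 100320·3594 ≡ 16732 (mod 415361).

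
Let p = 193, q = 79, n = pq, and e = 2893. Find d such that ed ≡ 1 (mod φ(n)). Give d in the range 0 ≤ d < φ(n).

φ(n) = (p−1)(q−1) = 192·78 = 14976.
Need d with 2893·d ≡ 1 (mod 14976). Apply the extended Euclidean algorithm:
14976 = 5×2893 + 511
2893 = 5×511 + 338
511 = 1×338 + 173
338 = 1×173 + 165
173 = 1×165 + 8
165 = 20×8 + 5
8 = 1×5 + 3
5 = 1×3 + 2
3 = 1×2 + 1
2 = 2×1 + 0
Back-substitute:
1 = 3 − 2
1 = −5 + 2·3
1 = 2·8 − 3·5
1 = −3·165 + 62·8
1 = 62·173 − 65·165
1 = −65·338 + 127·173
1 = 127·511 − 192·338
1 = −192·2893 + 1087·511
1 = 1087·14976 − 5627·2893
So 2893·(-5627) ≡ 1 (mod 14976), hence d ≡ -5627 ≡ 9349 (mod 14976).

9349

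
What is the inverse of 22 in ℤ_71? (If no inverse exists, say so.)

42

Extended Euclidean algorithm:
71 = 3*22 + 5
22 = 4*5 + 2
5 = 2*2 + 1
2 = 2*1 + 0
Since gcd(22, 71) = 1, back-substitute to write 1 as a combination:
1 = 5 − 2·2
1 = −2·22 + 9·5
1 = 9·71 − 29·22
Thus 22·(-29) ≡ 1 (mod 71); reducing, -29 mod 71 = 42.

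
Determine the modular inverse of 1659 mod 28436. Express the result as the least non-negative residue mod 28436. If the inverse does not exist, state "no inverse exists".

Apply the Euclidean algorithm to 28436 and 1659:
28436 = 17*1659 + 233
1659 = 7*233 + 28
233 = 8*28 + 9
28 = 3*9 + 1
9 = 9*1 + 0
gcd = 1, so the inverse exists. Back-substitute:
1 = 28 − 3·9
1 = −3·233 + 25·28
1 = 25·1659 − 178·233
1 = −178·28436 + 3051·1659
So 1659·3051 ≡ 1 (mod 28436).

3051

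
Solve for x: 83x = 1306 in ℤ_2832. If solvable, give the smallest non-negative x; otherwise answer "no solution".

1790

First find gcd(83, 2832):
2832 = 34×83 + 10
83 = 8×10 + 3
10 = 3×3 + 1
3 = 3×1 + 0
gcd = 1, so a unique solution mod 2832 exists.
Back-substitute for the Bézout coefficients:
1 = 10 − 3·3
1 = −3·83 + 25·10
1 = 25·2832 − 853·83
So 83·(-853) ≡ 1 (mod 2832), giving 83⁻¹ ≡ 1979.
x ≡ 83⁻¹·1306 ≡ 1979·1306 ≡ 1790 (mod 2832).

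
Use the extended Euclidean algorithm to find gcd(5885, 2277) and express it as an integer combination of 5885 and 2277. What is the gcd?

11

Apply Euclid's algorithm to 5885 and 2277:
5885 = 2·2277 + 1331
2277 = 1·1331 + 946
1331 = 1·946 + 385
946 = 2·385 + 176
385 = 2·176 + 33
176 = 5·33 + 11
33 = 3·11 + 0
gcd(5885, 2277) = 11.
Back-substituting:
11 = 176 − 5·33
11 = −5·385 + 11·176
11 = 11·946 − 27·385
11 = −27·1331 + 38·946
11 = 38·2277 − 65·1331
11 = −65·5885 + 168·2277
So 11 = (-65)·5885 + (168)·2277.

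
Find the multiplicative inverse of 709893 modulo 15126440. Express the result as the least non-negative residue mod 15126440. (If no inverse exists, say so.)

7047597

Apply the Euclidean algorithm to 15126440 and 709893:
15126440 = 21*709893 + 218687
709893 = 3*218687 + 53832
218687 = 4*53832 + 3359
53832 = 16*3359 + 88
3359 = 38*88 + 15
88 = 5*15 + 13
15 = 1*13 + 2
13 = 6*2 + 1
2 = 2*1 + 0
Since gcd(709893, 15126440) = 1, back-substitute to write 1 as a combination:
1 = 13 − 6·2
1 = −6·15 + 7·13
1 = 7·88 − 41·15
1 = −41·3359 + 1565·88
1 = 1565·53832 − 25081·3359
1 = −25081·218687 + 101889·53832
1 = 101889·709893 − 330748·218687
1 = −330748·15126440 + 7047597·709893
So 709893·7047597 ≡ 1 (mod 15126440).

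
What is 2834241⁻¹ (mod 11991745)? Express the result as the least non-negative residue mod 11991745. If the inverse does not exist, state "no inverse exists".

5688131

gcd(11991745, 2834241) by repeated division:
11991745 = 4·2834241 + 654781
2834241 = 4·654781 + 215117
654781 = 3·215117 + 9430
215117 = 22·9430 + 7657
9430 = 1·7657 + 1773
7657 = 4·1773 + 565
1773 = 3·565 + 78
565 = 7·78 + 19
78 = 4·19 + 2
19 = 9·2 + 1
2 = 2·1 + 0
gcd = 1, so the inverse exists. Back-substitute:
1 = 19 − 9·2
1 = −9·78 + 37·19
1 = 37·565 − 268·78
1 = −268·1773 + 841·565
1 = 841·7657 − 3632·1773
1 = −3632·9430 + 4473·7657
1 = 4473·215117 − 102038·9430
1 = −102038·654781 + 310587·215117
1 = 310587·2834241 − 1344386·654781
1 = −1344386·11991745 + 5688131·2834241
So 2834241·5688131 ≡ 1 (mod 11991745).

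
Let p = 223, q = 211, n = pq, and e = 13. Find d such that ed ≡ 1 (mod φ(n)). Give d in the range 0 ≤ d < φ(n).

21517

φ(n) = (p−1)(q−1) = 222·210 = 46620.
Need d with 13·d ≡ 1 (mod 46620). Apply the extended Euclidean algorithm:
46620 = 3586×13 + 2
13 = 6×2 + 1
2 = 2×1 + 0
Back-substitute:
1 = 13 − 6·2
1 = −6·46620 + 21517·13
So 13·21517 ≡ 1 (mod 46620), hence d = 21517.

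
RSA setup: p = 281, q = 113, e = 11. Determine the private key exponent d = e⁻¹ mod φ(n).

φ(n) = (p−1)(q−1) = 280·112 = 31360.
Need d with 11·d ≡ 1 (mod 31360). Apply the extended Euclidean algorithm:
31360 = 2850×11 + 10
11 = 1×10 + 1
10 = 10×1 + 0
Back-substitute:
1 = 11 − 10
1 = −31360 + 2851·11
So 11·2851 ≡ 1 (mod 31360), hence d = 2851.

2851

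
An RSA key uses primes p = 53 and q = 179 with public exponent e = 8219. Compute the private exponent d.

1803

φ(n) = (p−1)(q−1) = 52·178 = 9256.
Need d with 8219·d ≡ 1 (mod 9256). Apply the extended Euclidean algorithm:
9256 = 1×8219 + 1037
8219 = 7×1037 + 960
1037 = 1×960 + 77
960 = 12×77 + 36
77 = 2×36 + 5
36 = 7×5 + 1
5 = 5×1 + 0
Back-substitute:
1 = 36 − 7·5
1 = −7·77 + 15·36
1 = 15·960 − 187·77
1 = −187·1037 + 202·960
1 = 202·8219 − 1601·1037
1 = −1601·9256 + 1803·8219
So 8219·1803 ≡ 1 (mod 9256), hence d = 1803.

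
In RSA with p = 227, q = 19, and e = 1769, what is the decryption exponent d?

φ(n) = (p−1)(q−1) = 226·18 = 4068.
Need d with 1769·d ≡ 1 (mod 4068). Apply the extended Euclidean algorithm:
4068 = 2*1769 + 530
1769 = 3*530 + 179
530 = 2*179 + 172
179 = 1*172 + 7
172 = 24*7 + 4
7 = 1*4 + 3
4 = 1*3 + 1
3 = 3*1 + 0
Back-substitute:
1 = 4 − 3
1 = −7 + 2·4
1 = 2·172 − 49·7
1 = −49·179 + 51·172
1 = 51·530 − 151·179
1 = −151·1769 + 504·530
1 = 504·4068 − 1159·1769
So 1769·(-1159) ≡ 1 (mod 4068), hence d ≡ -1159 ≡ 2909 (mod 4068).

2909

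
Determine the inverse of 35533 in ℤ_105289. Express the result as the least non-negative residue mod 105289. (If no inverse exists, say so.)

87848

Extended Euclidean algorithm:
105289 = 2·35533 + 34223
35533 = 1·34223 + 1310
34223 = 26·1310 + 163
1310 = 8·163 + 6
163 = 27·6 + 1
6 = 6·1 + 0
gcd = 1, so the inverse exists. Back-substitute:
1 = 163 − 27·6
1 = −27·1310 + 217·163
1 = 217·34223 − 5669·1310
1 = −5669·35533 + 5886·34223
1 = 5886·105289 − 17441·35533
So 35533·(-17441) ≡ 1 (mod 105289), and -17441 ≡ 87848 (mod 105289).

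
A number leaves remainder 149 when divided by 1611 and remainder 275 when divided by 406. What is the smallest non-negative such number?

Write x = 149 + 1611·k. Then 1611·k ≡ 275 − 149 ≡ 126 (mod 406).
Need 1611⁻¹ mod 406. Extended Euclid on (406, 393):
406 = 1·393 + 13
393 = 30·13 + 3
13 = 4·3 + 1
3 = 3·1 + 0
Back-substitute:
1 = 13 − 4·3
1 = −4·393 + 121·13
1 = 121·406 − 125·393
1611⁻¹ ≡ 281 (mod 406), so k ≡ 281·126 ≡ 84 (mod 406).
x = 149 + 1611·84 = 135473.

135473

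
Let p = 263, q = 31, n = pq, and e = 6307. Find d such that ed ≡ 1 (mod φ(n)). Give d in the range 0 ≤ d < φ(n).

1903

φ(n) = (p−1)(q−1) = 262·30 = 7860.
Need d with 6307·d ≡ 1 (mod 7860). Apply the extended Euclidean algorithm:
7860 = 1*6307 + 1553
6307 = 4*1553 + 95
1553 = 16*95 + 33
95 = 2*33 + 29
33 = 1*29 + 4
29 = 7*4 + 1
4 = 4*1 + 0
Back-substitute:
1 = 29 − 7·4
1 = −7·33 + 8·29
1 = 8·95 − 23·33
1 = −23·1553 + 376·95
1 = 376·6307 − 1527·1553
1 = −1527·7860 + 1903·6307
So 6307·1903 ≡ 1 (mod 7860), hence d = 1903.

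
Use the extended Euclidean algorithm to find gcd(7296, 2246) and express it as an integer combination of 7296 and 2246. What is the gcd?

2

Repeated division:
7296 = 3*2246 + 558
2246 = 4*558 + 14
558 = 39*14 + 12
14 = 1*12 + 2
12 = 6*2 + 0
gcd(7296, 2246) = 2.
Working backward:
2 = 14 − 12
2 = −558 + 40·14
2 = 40·2246 − 161·558
2 = −161·7296 + 523·2246
So 2 = (-161)·7296 + (523)·2246.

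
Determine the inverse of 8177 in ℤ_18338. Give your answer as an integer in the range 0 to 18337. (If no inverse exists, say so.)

10805

gcd(18338, 8177) by repeated division:
18338 = 2×8177 + 1984
8177 = 4×1984 + 241
1984 = 8×241 + 56
241 = 4×56 + 17
56 = 3×17 + 5
17 = 3×5 + 2
5 = 2×2 + 1
2 = 2×1 + 0
gcd = 1, so the inverse exists. Back-substitute:
1 = 5 − 2·2
1 = −2·17 + 7·5
1 = 7·56 − 23·17
1 = −23·241 + 99·56
1 = 99·1984 − 815·241
1 = −815·8177 + 3359·1984
1 = 3359·18338 − 7533·8177
Thus 8177·(-7533) ≡ 1 (mod 18338); reducing, -7533 mod 18338 = 10805.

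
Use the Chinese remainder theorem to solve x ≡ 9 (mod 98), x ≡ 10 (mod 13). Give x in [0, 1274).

205

Write x = 9 + 98·k. Then 98·k ≡ 10 − 9 ≡ 1 (mod 13).
Need 98⁻¹ mod 13. Extended Euclid on (13, 7):
13 = 1*7 + 6
7 = 1*6 + 1
6 = 6*1 + 0
Back-substitute:
1 = 7 − 6
1 = −13 + 2·7
98⁻¹ ≡ 2 (mod 13), so k ≡ 2·1 ≡ 2 (mod 13).
x = 9 + 98·2 = 205.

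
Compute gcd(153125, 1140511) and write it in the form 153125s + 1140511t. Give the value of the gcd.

1

Euclidean algorithm:
1140511 = 7*153125 + 68636
153125 = 2*68636 + 15853
68636 = 4*15853 + 5224
15853 = 3*5224 + 181
5224 = 28*181 + 156
181 = 1*156 + 25
156 = 6*25 + 6
25 = 4*6 + 1
6 = 6*1 + 0
gcd(153125, 1140511) = 1.
Working backward:
1 = 25 − 4·6
1 = −4·156 + 25·25
1 = 25·181 − 29·156
1 = −29·5224 + 837·181
1 = 837·15853 − 2540·5224
1 = −2540·68636 + 10997·15853
1 = 10997·153125 − 24534·68636
1 = −24534·1140511 + 182735·153125
So 1 = (-24534)·1140511 + (182735)·153125.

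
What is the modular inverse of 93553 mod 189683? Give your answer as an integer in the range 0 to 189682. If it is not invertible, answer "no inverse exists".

127265

Apply the Euclidean algorithm to 189683 and 93553:
189683 = 2×93553 + 2577
93553 = 36×2577 + 781
2577 = 3×781 + 234
781 = 3×234 + 79
234 = 2×79 + 76
79 = 1×76 + 3
76 = 25×3 + 1
3 = 3×1 + 0
gcd = 1, so the inverse exists. Back-substitute:
1 = 76 − 25·3
1 = −25·79 + 26·76
1 = 26·234 − 77·79
1 = −77·781 + 257·234
1 = 257·2577 − 848·781
1 = −848·93553 + 30785·2577
1 = 30785·189683 − 62418·93553
So 93553·(-62418) ≡ 1 (mod 189683), and -62418 ≡ 127265 (mod 189683).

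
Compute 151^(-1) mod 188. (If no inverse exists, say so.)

gcd(188, 151) by repeated division:
188 = 1·151 + 37
151 = 4·37 + 3
37 = 12·3 + 1
3 = 3·1 + 0
The gcd is 1. Working backward:
1 = 37 − 12·3
1 = −12·151 + 49·37
1 = 49·188 − 61·151
Hence 151⁻¹ ≡ -61 ≡ 127 (mod 188).

127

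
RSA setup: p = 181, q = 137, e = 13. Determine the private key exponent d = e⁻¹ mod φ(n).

φ(n) = (p−1)(q−1) = 180·136 = 24480.
Need d with 13·d ≡ 1 (mod 24480). Apply the extended Euclidean algorithm:
24480 = 1883×13 + 1
13 = 13×1 + 0
Back-substitute:
1 = 24480 − 1883·13
So 13·(-1883) ≡ 1 (mod 24480), hence d ≡ -1883 ≡ 22597 (mod 24480).

22597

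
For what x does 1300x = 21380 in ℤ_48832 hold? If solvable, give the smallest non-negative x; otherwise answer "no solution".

11661

First find gcd(1300, 48832):
48832 = 37·1300 + 732
1300 = 1·732 + 568
732 = 1·568 + 164
568 = 3·164 + 76
164 = 2·76 + 12
76 = 6·12 + 4
12 = 3·4 + 0
gcd = 4 and 4 | 21380, so solutions exist. Divide through by 4: 325x ≡ 5345 (mod 12208).
Now find 325⁻¹ mod 12208:
12208 = 37*325 + 183
325 = 1*183 + 142
183 = 1*142 + 41
142 = 3*41 + 19
41 = 2*19 + 3
19 = 6*3 + 1
3 = 3*1 + 0
Back-substitute:
1 = 19 − 6·3
1 = −6·41 + 13·19
1 = 13·142 − 45·41
1 = −45·183 + 58·142
1 = 58·325 − 103·183
1 = −103·12208 + 3869·325
So 325⁻¹ ≡ 3869 (mod 12208).
Then x ≡ 3869·5345 ≡ 11661 (mod 12208); the smallest non-negative solution is x = 11661.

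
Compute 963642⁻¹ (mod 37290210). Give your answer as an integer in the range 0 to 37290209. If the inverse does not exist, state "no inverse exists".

Euclidean algorithm on 37290210, 963642:
37290210 = 38·963642 + 671814
963642 = 1·671814 + 291828
671814 = 2·291828 + 88158
291828 = 3·88158 + 27354
88158 = 3·27354 + 6096
27354 = 4·6096 + 2970
6096 = 2·2970 + 156
2970 = 19·156 + 6
156 = 26·6 + 0
Since gcd = 6 > 1, 963642 is not a unit mod 37290210.

no inverse exists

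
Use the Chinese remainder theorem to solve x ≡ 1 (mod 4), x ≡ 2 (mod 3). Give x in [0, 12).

Write x = 1 + 4·k. Then 4·k ≡ 2 − 1 ≡ 1 (mod 3).
Need 4⁻¹ mod 3. Extended Euclid on (3, 1):
3 = 3·1 + 0
4⁻¹ ≡ 1 (mod 3), so k ≡ 1·1 ≡ 1 (mod 3).
x = 1 + 4·1 = 5.

5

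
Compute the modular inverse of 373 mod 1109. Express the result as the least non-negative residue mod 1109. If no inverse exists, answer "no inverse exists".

333

Apply the Euclidean algorithm to 1109 and 373:
1109 = 2×373 + 363
373 = 1×363 + 10
363 = 36×10 + 3
10 = 3×3 + 1
3 = 3×1 + 0
gcd = 1, so the inverse exists. Back-substitute:
1 = 10 − 3·3
1 = −3·363 + 109·10
1 = 109·373 − 112·363
1 = −112·1109 + 333·373
So 373·333 ≡ 1 (mod 1109).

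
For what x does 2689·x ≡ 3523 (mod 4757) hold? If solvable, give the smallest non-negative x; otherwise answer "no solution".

First find gcd(2689, 4757):
4757 = 1×2689 + 2068
2689 = 1×2068 + 621
2068 = 3×621 + 205
621 = 3×205 + 6
205 = 34×6 + 1
6 = 6×1 + 0
gcd = 1, so a unique solution mod 4757 exists.
Back-substitute for the Bézout coefficients:
1 = 205 − 34·6
1 = −34·621 + 103·205
1 = 103·2068 − 343·621
1 = −343·2689 + 446·2068
1 = 446·4757 − 789·2689
So 2689·(-789) ≡ 1 (mod 4757), giving 2689⁻¹ ≡ 3968.
x ≡ 2689⁻¹·3523 ≡ 3968·3523 ≡ 3198 (mod 4757).

3198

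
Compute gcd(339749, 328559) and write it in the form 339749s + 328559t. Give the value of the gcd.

Apply Euclid's algorithm to 339749 and 328559:
339749 = 1·328559 + 11190
328559 = 29·11190 + 4049
11190 = 2·4049 + 3092
4049 = 1·3092 + 957
3092 = 3·957 + 221
957 = 4·221 + 73
221 = 3·73 + 2
73 = 36·2 + 1
2 = 2·1 + 0
gcd(339749, 328559) = 1.
Back-substituting:
1 = 73 − 36·2
1 = −36·221 + 109·73
1 = 109·957 − 472·221
1 = −472·3092 + 1525·957
1 = 1525·4049 − 1997·3092
1 = −1997·11190 + 5519·4049
1 = 5519·328559 − 162048·11190
1 = −162048·339749 + 167567·328559
So 1 = (-162048)·339749 + (167567)·328559.

1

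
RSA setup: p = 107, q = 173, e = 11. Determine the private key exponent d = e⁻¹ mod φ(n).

φ(n) = (p−1)(q−1) = 106·172 = 18232.
Need d with 11·d ≡ 1 (mod 18232). Apply the extended Euclidean algorithm:
18232 = 1657×11 + 5
11 = 2×5 + 1
5 = 5×1 + 0
Back-substitute:
1 = 11 − 2·5
1 = −2·18232 + 3315·11
So 11·3315 ≡ 1 (mod 18232), hence d = 3315.

3315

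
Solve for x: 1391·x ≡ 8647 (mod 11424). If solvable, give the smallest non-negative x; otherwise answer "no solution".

4745

First find gcd(1391, 11424):
11424 = 8*1391 + 296
1391 = 4*296 + 207
296 = 1*207 + 89
207 = 2*89 + 29
89 = 3*29 + 2
29 = 14*2 + 1
2 = 2*1 + 0
gcd = 1, so a unique solution mod 11424 exists.
Back-substitute for the Bézout coefficients:
1 = 29 − 14·2
1 = −14·89 + 43·29
1 = 43·207 − 100·89
1 = −100·296 + 143·207
1 = 143·1391 − 672·296
1 = −672·11424 + 5519·1391
So 1391·(5519) ≡ 1 (mod 11424), giving 1391⁻¹ ≡ 5519.
x ≡ 1391⁻¹·8647 ≡ 5519·8647 ≡ 4745 (mod 11424).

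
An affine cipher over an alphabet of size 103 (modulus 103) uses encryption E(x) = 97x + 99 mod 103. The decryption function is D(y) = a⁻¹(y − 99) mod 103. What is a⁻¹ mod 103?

Extended Euclidean algorithm:
103 = 1·97 + 6
97 = 16·6 + 1
6 = 6·1 + 0
Since gcd(97, 103) = 1, back-substitute to write 1 as a combination:
1 = 97 − 16·6
1 = −16·103 + 17·97
So 97·17 ≡ 1 (mod 103).

17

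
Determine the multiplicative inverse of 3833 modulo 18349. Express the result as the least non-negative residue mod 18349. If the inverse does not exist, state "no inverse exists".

14189

gcd(18349, 3833) by repeated division:
18349 = 4*3833 + 3017
3833 = 1*3017 + 816
3017 = 3*816 + 569
816 = 1*569 + 247
569 = 2*247 + 75
247 = 3*75 + 22
75 = 3*22 + 9
22 = 2*9 + 4
9 = 2*4 + 1
4 = 4*1 + 0
The gcd is 1. Working backward:
1 = 9 − 2·4
1 = −2·22 + 5·9
1 = 5·75 − 17·22
1 = −17·247 + 56·75
1 = 56·569 − 129·247
1 = −129·816 + 185·569
1 = 185·3017 − 684·816
1 = −684·3833 + 869·3017
1 = 869·18349 − 4160·3833
Thus 3833·(-4160) ≡ 1 (mod 18349); reducing, -4160 mod 18349 = 14189.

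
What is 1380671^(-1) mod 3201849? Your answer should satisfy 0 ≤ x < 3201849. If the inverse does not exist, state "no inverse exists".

3045248

Extended Euclidean algorithm:
3201849 = 2·1380671 + 440507
1380671 = 3·440507 + 59150
440507 = 7·59150 + 26457
59150 = 2·26457 + 6236
26457 = 4·6236 + 1513
6236 = 4·1513 + 184
1513 = 8·184 + 41
184 = 4·41 + 20
41 = 2·20 + 1
20 = 20·1 + 0
Since gcd(1380671, 3201849) = 1, back-substitute to write 1 as a combination:
1 = 41 − 2·20
1 = −2·184 + 9·41
1 = 9·1513 − 74·184
1 = −74·6236 + 305·1513
1 = 305·26457 − 1294·6236
1 = −1294·59150 + 2893·26457
1 = 2893·440507 − 21545·59150
1 = −21545·1380671 + 67528·440507
1 = 67528·3201849 − 156601·1380671
So 1380671·(-156601) ≡ 1 (mod 3201849), and -156601 ≡ 3045248 (mod 3201849).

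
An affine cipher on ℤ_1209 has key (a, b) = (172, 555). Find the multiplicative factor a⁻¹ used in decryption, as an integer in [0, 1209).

724

Apply the Euclidean algorithm to 1209 and 172:
1209 = 7*172 + 5
172 = 34*5 + 2
5 = 2*2 + 1
2 = 2*1 + 0
Since gcd(172, 1209) = 1, back-substitute to write 1 as a combination:
1 = 5 − 2·2
1 = −2·172 + 69·5
1 = 69·1209 − 485·172
Thus 172·(-485) ≡ 1 (mod 1209); reducing, -485 mod 1209 = 724.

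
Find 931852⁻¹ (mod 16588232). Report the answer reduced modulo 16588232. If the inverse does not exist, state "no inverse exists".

no inverse exists

Compute gcd(931852, 16588232):
16588232 = 17*931852 + 746748
931852 = 1*746748 + 185104
746748 = 4*185104 + 6332
185104 = 29*6332 + 1476
6332 = 4*1476 + 428
1476 = 3*428 + 192
428 = 2*192 + 44
192 = 4*44 + 16
44 = 2*16 + 12
16 = 1*12 + 4
12 = 3*4 + 0
Since gcd = 4 > 1, 931852 is not a unit mod 16588232.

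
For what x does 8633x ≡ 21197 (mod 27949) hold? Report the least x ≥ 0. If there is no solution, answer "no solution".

27359

First find gcd(8633, 27949):
27949 = 3×8633 + 2050
8633 = 4×2050 + 433
2050 = 4×433 + 318
433 = 1×318 + 115
318 = 2×115 + 88
115 = 1×88 + 27
88 = 3×27 + 7
27 = 3×7 + 6
7 = 1×6 + 1
6 = 6×1 + 0
gcd = 1, so a unique solution mod 27949 exists.
Back-substitute for the Bézout coefficients:
1 = 7 − 6
1 = −27 + 4·7
1 = 4·88 − 13·27
1 = −13·115 + 17·88
1 = 17·318 − 47·115
1 = −47·433 + 64·318
1 = 64·2050 − 303·433
1 = −303·8633 + 1276·2050
1 = 1276·27949 − 4131·8633
So 8633·(-4131) ≡ 1 (mod 27949), giving 8633⁻¹ ≡ 23818.
x ≡ 8633⁻¹·21197 ≡ 23818·21197 ≡ 27359 (mod 27949).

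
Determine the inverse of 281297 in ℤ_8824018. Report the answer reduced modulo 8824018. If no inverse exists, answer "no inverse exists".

gcd(8824018, 281297) by repeated division:
8824018 = 31*281297 + 103811
281297 = 2*103811 + 73675
103811 = 1*73675 + 30136
73675 = 2*30136 + 13403
30136 = 2*13403 + 3330
13403 = 4*3330 + 83
3330 = 40*83 + 10
83 = 8*10 + 3
10 = 3*3 + 1
3 = 3*1 + 0
Since gcd(281297, 8824018) = 1, back-substitute to write 1 as a combination:
1 = 10 − 3·3
1 = −3·83 + 25·10
1 = 25·3330 − 1003·83
1 = −1003·13403 + 4037·3330
1 = 4037·30136 − 9077·13403
1 = −9077·73675 + 22191·30136
1 = 22191·103811 − 31268·73675
1 = −31268·281297 + 84727·103811
1 = 84727·8824018 − 2657805·281297
Thus 281297·(-2657805) ≡ 1 (mod 8824018); reducing, -2657805 mod 8824018 = 6166213.

6166213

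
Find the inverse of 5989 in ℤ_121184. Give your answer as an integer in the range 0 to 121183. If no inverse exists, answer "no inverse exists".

Apply the Euclidean algorithm to 121184 and 5989:
121184 = 20×5989 + 1404
5989 = 4×1404 + 373
1404 = 3×373 + 285
373 = 1×285 + 88
285 = 3×88 + 21
88 = 4×21 + 4
21 = 5×4 + 1
4 = 4×1 + 0
The gcd is 1. Working backward:
1 = 21 − 5·4
1 = −5·88 + 21·21
1 = 21·285 − 68·88
1 = −68·373 + 89·285
1 = 89·1404 − 335·373
1 = −335·5989 + 1429·1404
1 = 1429·121184 − 28915·5989
Hence 5989⁻¹ ≡ -28915 ≡ 92269 (mod 121184).

92269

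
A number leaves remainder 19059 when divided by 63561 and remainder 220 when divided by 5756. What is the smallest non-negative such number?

142967748

Write x = 19059 + 63561·k. Then 63561·k ≡ 220 − 19059 ≡ 4185 (mod 5756).
Need 63561⁻¹ mod 5756. Extended Euclid on (5756, 245):
5756 = 23·245 + 121
245 = 2·121 + 3
121 = 40·3 + 1
3 = 3·1 + 0
Back-substitute:
1 = 121 − 40·3
1 = −40·245 + 81·121
1 = 81·5756 − 1903·245
63561⁻¹ ≡ 3853 (mod 5756), so k ≡ 3853·4185 ≡ 2249 (mod 5756).
x = 19059 + 63561·2249 = 142967748.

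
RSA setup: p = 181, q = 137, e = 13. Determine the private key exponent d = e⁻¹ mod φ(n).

φ(n) = (p−1)(q−1) = 180·136 = 24480.
Need d with 13·d ≡ 1 (mod 24480). Apply the extended Euclidean algorithm:
24480 = 1883·13 + 1
13 = 13·1 + 0
Back-substitute:
1 = 24480 − 1883·13
So 13·(-1883) ≡ 1 (mod 24480), hence d ≡ -1883 ≡ 22597 (mod 24480).

22597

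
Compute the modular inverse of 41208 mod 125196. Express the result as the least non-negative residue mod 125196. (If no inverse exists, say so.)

Euclidean algorithm on 125196, 41208:
125196 = 3·41208 + 1572
41208 = 26·1572 + 336
1572 = 4·336 + 228
336 = 1·228 + 108
228 = 2·108 + 12
108 = 9·12 + 0
The gcd is 12, not 1, hence no inverse exists.

no inverse exists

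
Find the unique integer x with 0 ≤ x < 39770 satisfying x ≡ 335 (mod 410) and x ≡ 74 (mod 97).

8125

Write x = 335 + 410·k. Then 410·k ≡ 74 − 335 ≡ 30 (mod 97).
Need 410⁻¹ mod 97. Extended Euclid on (97, 22):
97 = 4·22 + 9
22 = 2·9 + 4
9 = 2·4 + 1
4 = 4·1 + 0
Back-substitute:
1 = 9 − 2·4
1 = −2·22 + 5·9
1 = 5·97 − 22·22
410⁻¹ ≡ 75 (mod 97), so k ≡ 75·30 ≡ 19 (mod 97).
x = 335 + 410·19 = 8125.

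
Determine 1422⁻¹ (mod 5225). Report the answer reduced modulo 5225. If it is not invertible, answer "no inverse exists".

Apply the Euclidean algorithm to 5225 and 1422:
5225 = 3*1422 + 959
1422 = 1*959 + 463
959 = 2*463 + 33
463 = 14*33 + 1
33 = 33*1 + 0
The gcd is 1. Working backward:
1 = 463 − 14·33
1 = −14·959 + 29·463
1 = 29·1422 − 43·959
1 = −43·5225 + 158·1422
So 1422·158 ≡ 1 (mod 5225).

158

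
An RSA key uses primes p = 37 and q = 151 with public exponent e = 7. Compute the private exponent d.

φ(n) = (p−1)(q−1) = 36·150 = 5400.
Need d with 7·d ≡ 1 (mod 5400). Apply the extended Euclidean algorithm:
5400 = 771*7 + 3
7 = 2*3 + 1
3 = 3*1 + 0
Back-substitute:
1 = 7 − 2·3
1 = −2·5400 + 1543·7
So 7·1543 ≡ 1 (mod 5400), hence d = 1543.

1543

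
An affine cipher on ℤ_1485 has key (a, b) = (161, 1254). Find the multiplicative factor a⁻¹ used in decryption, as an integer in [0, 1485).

701

Run Euclid on (1485, 161):
1485 = 9×161 + 36
161 = 4×36 + 17
36 = 2×17 + 2
17 = 8×2 + 1
2 = 2×1 + 0
Since gcd(161, 1485) = 1, back-substitute to write 1 as a combination:
1 = 17 − 8·2
1 = −8·36 + 17·17
1 = 17·161 − 76·36
1 = −76·1485 + 701·161
So 161·701 ≡ 1 (mod 1485).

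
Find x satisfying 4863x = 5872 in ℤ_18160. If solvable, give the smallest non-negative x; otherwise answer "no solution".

3504

First find gcd(4863, 18160):
18160 = 3×4863 + 3571
4863 = 1×3571 + 1292
3571 = 2×1292 + 987
1292 = 1×987 + 305
987 = 3×305 + 72
305 = 4×72 + 17
72 = 4×17 + 4
17 = 4×4 + 1
4 = 4×1 + 0
gcd = 1, so a unique solution mod 18160 exists.
Back-substitute for the Bézout coefficients:
1 = 17 − 4·4
1 = −4·72 + 17·17
1 = 17·305 − 72·72
1 = −72·987 + 233·305
1 = 233·1292 − 305·987
1 = −305·3571 + 843·1292
1 = 843·4863 − 1148·3571
1 = −1148·18160 + 4287·4863
So 4863·(4287) ≡ 1 (mod 18160), giving 4863⁻¹ ≡ 4287.
x ≡ 4863⁻¹·5872 ≡ 4287·5872 ≡ 3504 (mod 18160).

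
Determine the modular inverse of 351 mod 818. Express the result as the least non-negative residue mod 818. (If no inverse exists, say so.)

275

Extended Euclidean algorithm:
818 = 2×351 + 116
351 = 3×116 + 3
116 = 38×3 + 2
3 = 1×2 + 1
2 = 2×1 + 0
gcd = 1, so the inverse exists. Back-substitute:
1 = 3 − 2
1 = −116 + 39·3
1 = 39·351 − 118·116
1 = −118·818 + 275·351
So 351·275 ≡ 1 (mod 818).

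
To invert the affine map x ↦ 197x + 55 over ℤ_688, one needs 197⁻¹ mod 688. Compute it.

Extended Euclidean algorithm:
688 = 3*197 + 97
197 = 2*97 + 3
97 = 32*3 + 1
3 = 3*1 + 0
gcd = 1, so the inverse exists. Back-substitute:
1 = 97 − 32·3
1 = −32·197 + 65·97
1 = 65·688 − 227·197
Hence 197⁻¹ ≡ -227 ≡ 461 (mod 688).

461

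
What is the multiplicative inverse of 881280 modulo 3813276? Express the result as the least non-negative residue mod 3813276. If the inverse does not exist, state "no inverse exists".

Compute gcd(881280, 3813276):
3813276 = 4·881280 + 288156
881280 = 3·288156 + 16812
288156 = 17·16812 + 2352
16812 = 7·2352 + 348
2352 = 6·348 + 264
348 = 1·264 + 84
264 = 3·84 + 12
84 = 7·12 + 0
Since gcd = 12 > 1, 881280 is not a unit mod 3813276.

no inverse exists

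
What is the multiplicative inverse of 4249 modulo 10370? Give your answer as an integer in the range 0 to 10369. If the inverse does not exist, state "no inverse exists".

9179

Run Euclid on (10370, 4249):
10370 = 2×4249 + 1872
4249 = 2×1872 + 505
1872 = 3×505 + 357
505 = 1×357 + 148
357 = 2×148 + 61
148 = 2×61 + 26
61 = 2×26 + 9
26 = 2×9 + 8
9 = 1×8 + 1
8 = 8×1 + 0
gcd = 1, so the inverse exists. Back-substitute:
1 = 9 − 8
1 = −26 + 3·9
1 = 3·61 − 7·26
1 = −7·148 + 17·61
1 = 17·357 − 41·148
1 = −41·505 + 58·357
1 = 58·1872 − 215·505
1 = −215·4249 + 488·1872
1 = 488·10370 − 1191·4249
So 4249·(-1191) ≡ 1 (mod 10370), and -1191 ≡ 9179 (mod 10370).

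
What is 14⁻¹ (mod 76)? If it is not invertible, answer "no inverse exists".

no inverse exists

Compute gcd(14, 76):
76 = 5·14 + 6
14 = 2·6 + 2
6 = 3·2 + 0
Since gcd = 2 > 1, 14 is not a unit mod 76.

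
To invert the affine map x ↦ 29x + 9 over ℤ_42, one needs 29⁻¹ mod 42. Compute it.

Apply the Euclidean algorithm to 42 and 29:
42 = 1*29 + 13
29 = 2*13 + 3
13 = 4*3 + 1
3 = 3*1 + 0
gcd = 1, so the inverse exists. Back-substitute:
1 = 13 − 4·3
1 = −4·29 + 9·13
1 = 9·42 − 13·29
Thus 29·(-13) ≡ 1 (mod 42); reducing, -13 mod 42 = 29.

29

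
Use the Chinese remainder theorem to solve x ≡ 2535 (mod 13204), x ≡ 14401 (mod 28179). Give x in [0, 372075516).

333033823

Write x = 2535 + 13204·k. Then 13204·k ≡ 14401 − 2535 ≡ 11866 (mod 28179).
Need 13204⁻¹ mod 28179. Extended Euclid on (28179, 13204):
28179 = 2*13204 + 1771
13204 = 7*1771 + 807
1771 = 2*807 + 157
807 = 5*157 + 22
157 = 7*22 + 3
22 = 7*3 + 1
3 = 3*1 + 0
Back-substitute:
1 = 22 − 7·3
1 = −7·157 + 50·22
1 = 50·807 − 257·157
1 = −257·1771 + 564·807
1 = 564·13204 − 4205·1771
1 = −4205·28179 + 8974·13204
13204⁻¹ ≡ 8974 (mod 28179), so k ≡ 8974·11866 ≡ 25222 (mod 28179).
x = 2535 + 13204·25222 = 333033823.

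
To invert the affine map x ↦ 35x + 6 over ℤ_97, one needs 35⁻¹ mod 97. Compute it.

61

Run Euclid on (97, 35):
97 = 2*35 + 27
35 = 1*27 + 8
27 = 3*8 + 3
8 = 2*3 + 2
3 = 1*2 + 1
2 = 2*1 + 0
gcd = 1, so the inverse exists. Back-substitute:
1 = 3 − 2
1 = −8 + 3·3
1 = 3·27 − 10·8
1 = −10·35 + 13·27
1 = 13·97 − 36·35
So 35·(-36) ≡ 1 (mod 97), and -36 ≡ 61 (mod 97).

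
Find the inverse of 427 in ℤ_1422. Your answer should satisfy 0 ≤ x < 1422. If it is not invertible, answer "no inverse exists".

1069

Apply the Euclidean algorithm to 1422 and 427:
1422 = 3·427 + 141
427 = 3·141 + 4
141 = 35·4 + 1
4 = 4·1 + 0
gcd = 1, so the inverse exists. Back-substitute:
1 = 141 − 35·4
1 = −35·427 + 106·141
1 = 106·1422 − 353·427
So 427·(-353) ≡ 1 (mod 1422), and -353 ≡ 1069 (mod 1422).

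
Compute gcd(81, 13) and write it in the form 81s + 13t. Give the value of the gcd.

1

Apply Euclid's algorithm to 81 and 13:
81 = 6*13 + 3
13 = 4*3 + 1
3 = 3*1 + 0
gcd(81, 13) = 1.
Express as a combination:
1 = 13 − 4·3
1 = −4·81 + 25·13
So 1 = (-4)·81 + (25)·13.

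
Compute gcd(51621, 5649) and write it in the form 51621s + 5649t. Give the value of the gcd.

3

Repeated division:
51621 = 9·5649 + 780
5649 = 7·780 + 189
780 = 4·189 + 24
189 = 7·24 + 21
24 = 1·21 + 3
21 = 7·3 + 0
gcd(51621, 5649) = 3.
Express as a combination:
3 = 24 − 21
3 = −189 + 8·24
3 = 8·780 − 33·189
3 = −33·5649 + 239·780
3 = 239·51621 − 2184·5649
So 3 = (239)·51621 + (-2184)·5649.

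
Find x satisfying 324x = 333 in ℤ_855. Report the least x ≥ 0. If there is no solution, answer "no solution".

First find gcd(324, 855):
855 = 2×324 + 207
324 = 1×207 + 117
207 = 1×117 + 90
117 = 1×90 + 27
90 = 3×27 + 9
27 = 3×9 + 0
gcd = 9 and 9 | 333, so solutions exist. Divide through by 9: 36x ≡ 37 (mod 95).
Now find 36⁻¹ mod 95:
95 = 2·36 + 23
36 = 1·23 + 13
23 = 1·13 + 10
13 = 1·10 + 3
10 = 3·3 + 1
3 = 3·1 + 0
Back-substitute:
1 = 10 − 3·3
1 = −3·13 + 4·10
1 = 4·23 − 7·13
1 = −7·36 + 11·23
1 = 11·95 − 29·36
So 36·(-29) ≡ 1 (mod 95), i.e. 36⁻¹ ≡ 66.
Then x ≡ 66·37 ≡ 67 (mod 95); the smallest non-negative solution is x = 67.

67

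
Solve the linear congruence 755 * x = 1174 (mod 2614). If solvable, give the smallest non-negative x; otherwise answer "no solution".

First find gcd(755, 2614):
2614 = 3·755 + 349
755 = 2·349 + 57
349 = 6·57 + 7
57 = 8·7 + 1
7 = 7·1 + 0
gcd = 1, so a unique solution mod 2614 exists.
Back-substitute for the Bézout coefficients:
1 = 57 − 8·7
1 = −8·349 + 49·57
1 = 49·755 − 106·349
1 = −106·2614 + 367·755
So 755·(367) ≡ 1 (mod 2614), giving 755⁻¹ ≡ 367.
x ≡ 755⁻¹·1174 ≡ 367·1174 ≡ 2162 (mod 2614).

2162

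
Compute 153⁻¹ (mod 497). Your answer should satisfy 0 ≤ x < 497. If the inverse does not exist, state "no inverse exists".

Extended Euclidean algorithm:
497 = 3×153 + 38
153 = 4×38 + 1
38 = 38×1 + 0
The gcd is 1. Working backward:
1 = 153 − 4·38
1 = −4·497 + 13·153
So 153·13 ≡ 1 (mod 497).

13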